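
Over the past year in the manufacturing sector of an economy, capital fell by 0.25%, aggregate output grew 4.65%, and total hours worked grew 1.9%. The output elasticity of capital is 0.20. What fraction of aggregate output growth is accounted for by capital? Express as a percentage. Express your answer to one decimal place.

-1.1%

Capital contributed 0.2 × (-0.25) = -0.05 pp.
Share of growth = -0.05 / 4.65 × 100 = -1.075%.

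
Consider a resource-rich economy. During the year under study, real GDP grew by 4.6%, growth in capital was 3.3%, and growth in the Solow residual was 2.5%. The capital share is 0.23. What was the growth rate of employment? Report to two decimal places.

Employment grew 1.74%.

Labor's share = 1 − 0.23 = 0.77.
gY = gA + 0.23×3.3 + 0.77×g.
0.77×g = 4.6 − 2.5 − 0.759 = 1.341.
g = 1.341 / 0.77 = 1.7416%.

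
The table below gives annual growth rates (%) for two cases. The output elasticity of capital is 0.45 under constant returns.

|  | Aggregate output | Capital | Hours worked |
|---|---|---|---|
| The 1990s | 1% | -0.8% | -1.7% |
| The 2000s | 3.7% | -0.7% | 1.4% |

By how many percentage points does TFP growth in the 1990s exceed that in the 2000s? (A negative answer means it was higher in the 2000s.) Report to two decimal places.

Labor's share = 1 − 0.45 = 0.55.
The 1990s: TFP = 1 + 0.36 + 0.935 = 2.295%.
The 2000s: TFP = 3.7 + 0.315 − 0.77 = 3.245%.
Difference = 2.295 − (3.245) = -0.95 pp.

-0.95 percentage points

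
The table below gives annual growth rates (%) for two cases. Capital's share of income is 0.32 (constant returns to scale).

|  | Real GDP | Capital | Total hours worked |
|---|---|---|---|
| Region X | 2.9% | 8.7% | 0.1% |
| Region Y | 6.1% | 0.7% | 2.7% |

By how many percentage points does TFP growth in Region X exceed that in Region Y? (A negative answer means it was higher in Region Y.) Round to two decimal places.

Labor's share = 1 − 0.32 = 0.68.
Region X: TFP = 2.9 − 2.784 − 0.068 = 0.048%.
Region Y: TFP = 6.1 − 0.224 − 1.836 = 4.04%.
Difference = 0.048 − (4.04) = -3.992 pp.

-3.99 percentage points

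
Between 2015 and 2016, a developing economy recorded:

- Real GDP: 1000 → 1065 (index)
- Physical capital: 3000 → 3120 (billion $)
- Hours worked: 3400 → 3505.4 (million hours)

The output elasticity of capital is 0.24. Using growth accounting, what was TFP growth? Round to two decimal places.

Real GDP growth = (1065 − 1000) / 1000 = 6.5%.
Physical capital growth = (3120 − 3000) / 3000 = 4%.
Hours worked growth = (3505.4 − 3400) / 3400 = 3.1%.
Labor's share = 1 − 0.24 = 0.76.
Physical capital: 0.24 × 4 = 0.96 pp.
Hours worked: 0.76 × 3.1 = 2.356 pp.
TFP growth = 6.5 − 3.316 = 3.184%.

3.18%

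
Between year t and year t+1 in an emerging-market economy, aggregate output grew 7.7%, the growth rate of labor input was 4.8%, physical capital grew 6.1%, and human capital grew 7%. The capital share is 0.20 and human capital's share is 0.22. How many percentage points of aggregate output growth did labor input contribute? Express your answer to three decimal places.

2.784 percentage points

Labor's share = 1 − 0.2 − 0.22 = 0.58.
Contribution = share × growth = 0.58 × 4.8 = 2.784 pp.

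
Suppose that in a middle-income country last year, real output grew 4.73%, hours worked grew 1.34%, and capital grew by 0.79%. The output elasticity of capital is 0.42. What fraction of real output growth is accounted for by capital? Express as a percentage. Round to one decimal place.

Capital contributed 0.42 × 0.79 = 0.3318 pp.
Share of growth = 0.3318 / 4.73 × 100 = 7.015%.

7.0%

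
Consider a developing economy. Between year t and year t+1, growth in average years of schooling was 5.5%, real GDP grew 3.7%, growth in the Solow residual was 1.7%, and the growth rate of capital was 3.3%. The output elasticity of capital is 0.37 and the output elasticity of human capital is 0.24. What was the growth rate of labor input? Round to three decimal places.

-1.387%

Labor's share = 1 − 0.37 − 0.24 = 0.39.
gY = gA + 0.37×3.3 + 0.24×5.5 + 0.39×g.
0.39×g = 3.7 − 1.7 − 2.541 = -0.541.
g = -0.541 / 0.39 = -1.38718%.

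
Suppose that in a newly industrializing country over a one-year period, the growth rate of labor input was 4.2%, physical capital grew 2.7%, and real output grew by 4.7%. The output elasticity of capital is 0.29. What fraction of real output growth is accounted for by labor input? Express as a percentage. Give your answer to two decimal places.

Labor input accounted for 63.45% of growth.

Labor's share = 1 − 0.29 = 0.71.
Labor input contributed 0.71 × 4.2 = 2.982 pp.
Share of growth = 2.982 / 4.7 × 100 = 63.4468%.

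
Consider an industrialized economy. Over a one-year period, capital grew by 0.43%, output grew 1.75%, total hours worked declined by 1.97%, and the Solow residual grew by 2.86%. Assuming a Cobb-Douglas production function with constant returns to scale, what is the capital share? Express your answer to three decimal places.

α = 0.358

gY = gA + α·gK + (1−α)·gL, so gY − gA − gL = α(gK − gL).
1.75 − 2.86 + 1.97 = α × (0.43 − (-1.97)).
0.86 = 2.4 α, so α = 0.35833.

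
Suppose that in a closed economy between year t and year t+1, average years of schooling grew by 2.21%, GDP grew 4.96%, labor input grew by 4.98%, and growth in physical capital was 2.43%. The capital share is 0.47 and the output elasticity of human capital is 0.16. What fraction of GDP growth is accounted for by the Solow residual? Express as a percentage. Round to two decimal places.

Labor's share = 1 − 0.47 − 0.16 = 0.37.
Physical capital: 0.47 × 2.43 = 1.1421 pp.
Average years of schooling: 0.16 × 2.21 = 0.3536 pp.
Labor input: 0.37 × 4.98 = 1.8426 pp.
TFP growth = 4.96 − 3.3383 = 1.6217%.
TFP share of growth = 1.6217 / 4.96 × 100 = 32.6956%.

32.70%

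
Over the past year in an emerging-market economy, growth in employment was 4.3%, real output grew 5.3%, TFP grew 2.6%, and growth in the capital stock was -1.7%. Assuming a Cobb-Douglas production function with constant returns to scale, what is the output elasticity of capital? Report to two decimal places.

gY = gA + α·gK + (1−α)·gL, so gY − gA − gL = α(gK − gL).
5.3 − 2.6 − 4.3 = α × (-1.7 − 4.3).
-1.6 = -6 α, so α = 0.2667.

0.27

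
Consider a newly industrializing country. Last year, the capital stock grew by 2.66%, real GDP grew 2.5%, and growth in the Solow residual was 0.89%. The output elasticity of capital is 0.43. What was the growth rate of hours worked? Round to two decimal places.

Labor's share = 1 − 0.43 = 0.57.
gY = gA + 0.43×2.66 + 0.57×g.
0.57×g = 2.5 − 0.89 − 1.1438 = 0.4662.
g = 0.4662 / 0.57 = 0.8179%.

0.82%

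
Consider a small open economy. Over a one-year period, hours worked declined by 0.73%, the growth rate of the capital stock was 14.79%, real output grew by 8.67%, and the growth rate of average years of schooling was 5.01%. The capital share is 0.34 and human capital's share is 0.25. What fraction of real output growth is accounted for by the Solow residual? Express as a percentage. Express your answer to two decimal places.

31.01%

Labor's share = 1 − 0.34 − 0.25 = 0.41.
The capital stock: 0.34 × 14.79 = 5.0286 pp.
Average years of schooling: 0.25 × 5.01 = 1.2525 pp.
Hours worked: 0.41 × (-0.73) = -0.2993 pp.
TFP growth = 8.67 − 5.9818 = 2.6882%.
TFP share of growth = 2.6882 / 8.67 × 100 = 31.0058%.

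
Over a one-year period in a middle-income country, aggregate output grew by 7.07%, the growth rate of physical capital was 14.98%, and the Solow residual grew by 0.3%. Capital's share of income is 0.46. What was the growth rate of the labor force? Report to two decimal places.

-0.22%

Labor's share = 1 − 0.46 = 0.54.
gY = gA + 0.46×14.98 + 0.54×g.
0.54×g = 7.07 − 0.3 − 6.8908 = -0.1208.
g = -0.1208 / 0.54 = -0.2237%.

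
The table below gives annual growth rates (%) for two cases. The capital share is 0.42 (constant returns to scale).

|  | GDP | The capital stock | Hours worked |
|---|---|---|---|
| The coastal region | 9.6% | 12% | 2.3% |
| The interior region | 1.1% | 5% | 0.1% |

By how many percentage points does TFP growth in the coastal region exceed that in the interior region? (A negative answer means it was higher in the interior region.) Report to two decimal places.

Labor's share = 1 − 0.42 = 0.58.
The coastal region: TFP = 9.6 − 5.04 − 1.334 = 3.226%.
The interior region: TFP = 1.1 − 2.1 − 0.058 = -1.058%.
Difference = 3.226 − (-1.058) = 4.284 pp.

4.28 percentage points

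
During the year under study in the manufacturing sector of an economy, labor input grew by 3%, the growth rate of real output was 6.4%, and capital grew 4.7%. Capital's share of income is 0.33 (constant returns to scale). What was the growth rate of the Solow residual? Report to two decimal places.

The Solow residual growth was 2.84%.

Labor's share = 1 − 0.33 = 0.67.
Capital: 0.33 × 4.7 = 1.551 pp.
Labor input: 0.67 × 3 = 2.01 pp.
TFP growth = 6.4 − 3.561 = 2.839%.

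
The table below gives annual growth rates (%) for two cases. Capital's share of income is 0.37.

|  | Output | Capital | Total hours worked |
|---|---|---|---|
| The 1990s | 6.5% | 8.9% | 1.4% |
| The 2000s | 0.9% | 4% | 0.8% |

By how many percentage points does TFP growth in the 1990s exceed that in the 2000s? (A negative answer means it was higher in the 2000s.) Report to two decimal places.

3.41 percentage points

Labor's share = 1 − 0.37 = 0.63.
The 1990s: TFP = 6.5 − 3.293 − 0.882 = 2.325%.
The 2000s: TFP = 0.9 − 1.48 − 0.504 = -1.084%.
Difference = 2.325 − (-1.084) = 3.409 pp.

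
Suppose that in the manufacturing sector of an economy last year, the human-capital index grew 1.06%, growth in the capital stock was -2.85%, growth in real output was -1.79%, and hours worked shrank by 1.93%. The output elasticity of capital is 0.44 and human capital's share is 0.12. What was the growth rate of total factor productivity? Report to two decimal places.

0.19%

Labor's share = 1 − 0.44 − 0.12 = 0.44.
The capital stock: 0.44 × (-2.85) = -1.254 pp.
The human-capital index: 0.12 × 1.06 = 0.1272 pp.
Hours worked: 0.44 × (-1.93) = -0.8492 pp.
TFP growth = -1.79 + 1.976 = 0.186%.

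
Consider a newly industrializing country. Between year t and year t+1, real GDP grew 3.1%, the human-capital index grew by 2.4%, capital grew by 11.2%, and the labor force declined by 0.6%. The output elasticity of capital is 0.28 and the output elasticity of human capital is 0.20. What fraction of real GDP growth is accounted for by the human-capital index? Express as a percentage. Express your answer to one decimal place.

The human-capital index accounted for 15.5% of growth.

The human-capital index contributed 0.2 × 2.4 = 0.48 pp.
Share of growth = 0.48 / 3.1 × 100 = 15.484%.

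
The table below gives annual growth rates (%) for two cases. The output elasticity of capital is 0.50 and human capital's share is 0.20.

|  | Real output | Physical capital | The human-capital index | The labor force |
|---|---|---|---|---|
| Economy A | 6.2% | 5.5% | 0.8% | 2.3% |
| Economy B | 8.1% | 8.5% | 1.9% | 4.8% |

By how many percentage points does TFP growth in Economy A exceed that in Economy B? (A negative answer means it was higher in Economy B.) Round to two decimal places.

Labor's share = 1 − 0.5 − 0.2 = 0.3.
Economy A: TFP = 6.2 − 2.75 − 0.16 − 0.69 = 2.6%.
Economy B: TFP = 8.1 − 4.25 − 0.38 − 1.44 = 2.03%.
Difference = 2.6 − (2.03) = 0.57 pp.

0.57 percentage points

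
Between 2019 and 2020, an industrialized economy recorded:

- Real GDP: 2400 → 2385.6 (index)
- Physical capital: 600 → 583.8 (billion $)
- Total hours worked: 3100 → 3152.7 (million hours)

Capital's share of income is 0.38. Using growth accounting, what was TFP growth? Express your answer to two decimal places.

-0.63%

Real GDP growth = (2385.6 − 2400) / 2400 = -0.6%.
Physical capital growth = (583.8 − 600) / 600 = -2.7%.
Total hours worked growth = (3152.7 − 3100) / 3100 = 1.7%.
Labor's share = 1 − 0.38 = 0.62.
Physical capital: 0.38 × (-2.7) = -1.026 pp.
Total hours worked: 0.62 × 1.7 = 1.054 pp.
TFP growth = -0.6 − 0.028 = -0.628%.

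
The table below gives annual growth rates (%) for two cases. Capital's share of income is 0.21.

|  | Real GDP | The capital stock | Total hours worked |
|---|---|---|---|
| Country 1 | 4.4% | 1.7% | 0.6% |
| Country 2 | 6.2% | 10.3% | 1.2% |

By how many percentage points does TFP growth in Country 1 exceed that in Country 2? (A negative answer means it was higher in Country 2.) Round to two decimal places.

0.48 percentage points

Labor's share = 1 − 0.21 = 0.79.
Country 1: TFP = 4.4 − 0.357 − 0.474 = 3.569%.
Country 2: TFP = 6.2 − 2.163 − 0.948 = 3.089%.
Difference = 3.569 − (3.089) = 0.48 pp.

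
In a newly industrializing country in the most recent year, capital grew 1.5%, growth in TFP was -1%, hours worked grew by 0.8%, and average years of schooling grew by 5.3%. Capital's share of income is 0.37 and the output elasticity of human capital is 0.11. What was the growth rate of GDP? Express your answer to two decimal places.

0.55%

Labor's share = 1 − 0.37 − 0.11 = 0.52.
Capital: 0.37 × 1.5 = 0.555 pp.
Average years of schooling: 0.11 × 5.3 = 0.583 pp.
Hours worked: 0.52 × 0.8 = 0.416 pp.
Output growth = -1 + 1.554 = 0.554%.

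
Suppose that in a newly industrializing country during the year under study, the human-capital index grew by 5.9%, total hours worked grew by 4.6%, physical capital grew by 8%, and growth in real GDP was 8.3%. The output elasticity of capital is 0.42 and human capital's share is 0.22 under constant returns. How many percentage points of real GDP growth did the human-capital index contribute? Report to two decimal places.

1.30 percentage points

Contribution = share × growth = 0.22 × 5.9 = 1.298 pp.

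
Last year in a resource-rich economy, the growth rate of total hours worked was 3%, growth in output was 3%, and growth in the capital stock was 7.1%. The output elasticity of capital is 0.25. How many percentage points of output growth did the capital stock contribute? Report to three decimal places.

1.775

Contribution = share × growth = 0.25 × 7.1 = 1.775 pp.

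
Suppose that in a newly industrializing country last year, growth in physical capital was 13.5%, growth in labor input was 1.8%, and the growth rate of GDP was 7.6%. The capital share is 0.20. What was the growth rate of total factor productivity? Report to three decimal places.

Labor's share = 1 − 0.2 = 0.8.
Physical capital: 0.2 × 13.5 = 2.7 pp.
Labor input: 0.8 × 1.8 = 1.44 pp.
TFP growth = 7.6 − 4.14 = 3.46%.

Total factor productivity growth was 3.460%.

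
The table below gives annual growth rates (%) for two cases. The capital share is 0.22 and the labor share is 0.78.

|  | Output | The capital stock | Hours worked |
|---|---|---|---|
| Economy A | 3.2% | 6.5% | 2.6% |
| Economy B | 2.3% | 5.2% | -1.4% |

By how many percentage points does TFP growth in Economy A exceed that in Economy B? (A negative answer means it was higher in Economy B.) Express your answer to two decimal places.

-2.51 percentage points

Labor's share = 1 − 0.22 = 0.78.
Economy A: TFP = 3.2 − 1.43 − 2.028 = -0.258%.
Economy B: TFP = 2.3 − 1.144 + 1.092 = 2.248%.
Difference = -0.258 − (2.248) = -2.506 pp.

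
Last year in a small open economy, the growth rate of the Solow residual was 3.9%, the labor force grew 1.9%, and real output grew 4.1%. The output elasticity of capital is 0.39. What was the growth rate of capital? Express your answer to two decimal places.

-2.46%

Labor's share = 1 − 0.39 = 0.61.
gY = gA + 0.61×1.9 + 0.39×g.
0.39×g = 4.1 − 3.9 − 1.159 = -0.959.
g = -0.959 / 0.39 = -2.459%.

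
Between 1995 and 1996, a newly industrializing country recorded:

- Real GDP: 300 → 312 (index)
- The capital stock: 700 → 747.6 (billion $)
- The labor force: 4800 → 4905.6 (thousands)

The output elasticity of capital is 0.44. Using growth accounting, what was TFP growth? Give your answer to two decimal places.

-0.22%

Real GDP growth = (312 − 300) / 300 = 4%.
The capital stock growth = (747.6 − 700) / 700 = 6.8%.
The labor force growth = (4905.6 − 4800) / 4800 = 2.2%.
Labor's share = 1 − 0.44 = 0.56.
The capital stock: 0.44 × 6.8 = 2.992 pp.
The labor force: 0.56 × 2.2 = 1.232 pp.
TFP growth = 4 − 4.224 = -0.224%.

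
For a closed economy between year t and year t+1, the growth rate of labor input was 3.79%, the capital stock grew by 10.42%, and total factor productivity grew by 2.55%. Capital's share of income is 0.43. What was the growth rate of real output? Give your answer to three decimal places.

Labor's share = 1 − 0.43 = 0.57.
The capital stock: 0.43 × 10.42 = 4.4806 pp.
Labor input: 0.57 × 3.79 = 2.1603 pp.
Output growth = 2.55 + 6.6409 = 9.1909%.

Real output growth was 9.191%.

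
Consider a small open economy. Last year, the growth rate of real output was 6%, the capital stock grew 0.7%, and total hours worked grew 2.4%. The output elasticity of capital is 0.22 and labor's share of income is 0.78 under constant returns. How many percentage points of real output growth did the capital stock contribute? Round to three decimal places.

0.154 pp

Contribution = share × growth = 0.22 × 0.7 = 0.154 pp.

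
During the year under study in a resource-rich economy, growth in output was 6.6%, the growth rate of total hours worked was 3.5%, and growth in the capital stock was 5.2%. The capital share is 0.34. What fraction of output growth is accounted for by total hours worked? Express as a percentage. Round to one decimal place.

35.0%

Labor's share = 1 − 0.34 = 0.66.
Total hours worked contributed 0.66 × 3.5 = 2.31 pp.
Share of growth = 2.31 / 6.6 × 100 = 35%.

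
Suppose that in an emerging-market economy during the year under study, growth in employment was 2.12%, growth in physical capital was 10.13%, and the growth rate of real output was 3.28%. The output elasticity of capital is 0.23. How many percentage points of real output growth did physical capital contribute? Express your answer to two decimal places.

2.33

Contribution = share × growth = 0.23 × 10.13 = 2.3299 pp.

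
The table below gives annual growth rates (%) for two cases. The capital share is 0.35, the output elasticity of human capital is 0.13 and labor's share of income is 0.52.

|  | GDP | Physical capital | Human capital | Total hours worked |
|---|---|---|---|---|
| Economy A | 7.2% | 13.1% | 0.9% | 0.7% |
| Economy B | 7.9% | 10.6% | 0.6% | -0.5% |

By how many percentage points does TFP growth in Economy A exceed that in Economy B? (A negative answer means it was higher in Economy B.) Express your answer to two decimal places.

Labor's share = 1 − 0.35 − 0.13 = 0.52.
Economy A: TFP = 7.2 − 4.585 − 0.117 − 0.364 = 2.134%.
Economy B: TFP = 7.9 − 3.71 − 0.078 + 0.26 = 4.372%.
Difference = 2.134 − (4.372) = -2.238 pp.

-2.24 percentage points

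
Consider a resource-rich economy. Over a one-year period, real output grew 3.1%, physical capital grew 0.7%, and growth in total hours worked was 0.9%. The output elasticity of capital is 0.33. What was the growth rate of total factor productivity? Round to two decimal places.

Labor's share = 1 − 0.33 = 0.67.
Physical capital: 0.33 × 0.7 = 0.231 pp.
Total hours worked: 0.67 × 0.9 = 0.603 pp.
TFP growth = 3.1 − 0.834 = 2.266%.

Total factor productivity growth was 2.27%.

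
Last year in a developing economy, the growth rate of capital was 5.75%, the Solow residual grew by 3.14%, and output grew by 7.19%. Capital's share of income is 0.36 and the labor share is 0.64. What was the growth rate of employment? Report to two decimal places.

3.09%

Labor's share = 1 − 0.36 = 0.64.
gY = gA + 0.36×5.75 + 0.64×g.
0.64×g = 7.19 − 3.14 − 2.07 = 1.98.
g = 1.98 / 0.64 = 3.0938%.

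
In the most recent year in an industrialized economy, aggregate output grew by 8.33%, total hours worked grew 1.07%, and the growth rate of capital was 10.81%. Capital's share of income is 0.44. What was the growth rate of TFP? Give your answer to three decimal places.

Labor's share = 1 − 0.44 = 0.56.
Capital: 0.44 × 10.81 = 4.7564 pp.
Total hours worked: 0.56 × 1.07 = 0.5992 pp.
TFP growth = 8.33 − 5.3556 = 2.9744%.

2.974%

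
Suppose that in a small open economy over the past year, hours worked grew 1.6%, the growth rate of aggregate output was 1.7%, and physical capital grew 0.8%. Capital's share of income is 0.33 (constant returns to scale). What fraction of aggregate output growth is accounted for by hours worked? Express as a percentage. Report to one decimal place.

63.1%

Labor's share = 1 − 0.33 = 0.67.
Hours worked contributed 0.67 × 1.6 = 1.072 pp.
Share of growth = 1.072 / 1.7 × 100 = 63.059%.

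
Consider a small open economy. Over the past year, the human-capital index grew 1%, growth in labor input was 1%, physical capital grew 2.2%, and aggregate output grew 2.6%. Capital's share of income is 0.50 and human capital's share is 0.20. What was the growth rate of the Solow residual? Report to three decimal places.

Labor's share = 1 − 0.5 − 0.2 = 0.3.
Physical capital: 0.5 × 2.2 = 1.1 pp.
The human-capital index: 0.2 × 1 = 0.2 pp.
Labor input: 0.3 × 1 = 0.3 pp.
TFP growth = 2.6 − 1.6 = 1%.

The Solow residual grew 1.000%.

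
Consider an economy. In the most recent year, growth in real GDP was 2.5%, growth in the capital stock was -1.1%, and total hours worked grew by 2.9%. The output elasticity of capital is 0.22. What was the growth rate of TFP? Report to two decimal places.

TFP grew 0.48%.

Labor's share = 1 − 0.22 = 0.78.
The capital stock: 0.22 × (-1.1) = -0.242 pp.
Total hours worked: 0.78 × 2.9 = 2.262 pp.
TFP growth = 2.5 − 2.02 = 0.48%.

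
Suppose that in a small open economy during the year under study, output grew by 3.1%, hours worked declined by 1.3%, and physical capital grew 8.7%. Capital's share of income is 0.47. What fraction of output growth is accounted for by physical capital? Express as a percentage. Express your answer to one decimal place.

Physical capital contributed 0.47 × 8.7 = 4.089 pp.
Share of growth = 4.089 / 3.1 × 100 = 131.903%.

131.9%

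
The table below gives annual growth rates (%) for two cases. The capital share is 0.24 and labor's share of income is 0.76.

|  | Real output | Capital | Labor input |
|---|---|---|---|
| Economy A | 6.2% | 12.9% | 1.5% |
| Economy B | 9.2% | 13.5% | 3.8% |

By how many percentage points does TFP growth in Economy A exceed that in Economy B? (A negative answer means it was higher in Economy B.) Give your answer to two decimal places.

-1.11 percentage points

Labor's share = 1 − 0.24 = 0.76.
Economy A: TFP = 6.2 − 3.096 − 1.14 = 1.964%.
Economy B: TFP = 9.2 − 3.24 − 2.888 = 3.072%.
Difference = 1.964 − (3.072) = -1.108 pp.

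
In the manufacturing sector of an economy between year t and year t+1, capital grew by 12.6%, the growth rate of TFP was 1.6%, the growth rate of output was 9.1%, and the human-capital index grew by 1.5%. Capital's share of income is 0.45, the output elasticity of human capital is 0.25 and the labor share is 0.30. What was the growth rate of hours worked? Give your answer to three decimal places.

4.850%

Labor's share = 1 − 0.45 − 0.25 = 0.3.
gY = gA + 0.45×12.6 + 0.25×1.5 + 0.3×g.
0.3×g = 9.1 − 1.6 − 6.045 = 1.455.
g = 1.455 / 0.3 = 4.85%.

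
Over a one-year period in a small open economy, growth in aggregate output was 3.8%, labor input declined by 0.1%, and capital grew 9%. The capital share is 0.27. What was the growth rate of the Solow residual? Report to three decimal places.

The Solow residual grew 1.443%.

Labor's share = 1 − 0.27 = 0.73.
Capital: 0.27 × 9 = 2.43 pp.
Labor input: 0.73 × (-0.1) = -0.073 pp.
TFP growth = 3.8 − 2.357 = 1.443%.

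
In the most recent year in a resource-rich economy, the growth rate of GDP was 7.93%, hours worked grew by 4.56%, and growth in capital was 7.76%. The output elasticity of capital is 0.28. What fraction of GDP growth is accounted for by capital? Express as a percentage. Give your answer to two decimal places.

Capital contributed 0.28 × 7.76 = 2.1728 pp.
Share of growth = 2.1728 / 7.93 × 100 = 27.3997%.

27.40%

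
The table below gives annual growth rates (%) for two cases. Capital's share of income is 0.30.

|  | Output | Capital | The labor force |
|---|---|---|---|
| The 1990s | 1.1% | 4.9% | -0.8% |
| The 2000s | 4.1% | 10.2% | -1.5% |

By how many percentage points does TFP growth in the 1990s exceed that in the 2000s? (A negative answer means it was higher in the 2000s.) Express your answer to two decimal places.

Labor's share = 1 − 0.3 = 0.7.
The 1990s: TFP = 1.1 − 1.47 + 0.56 = 0.19%.
The 2000s: TFP = 4.1 − 3.06 + 1.05 = 2.09%.
Difference = 0.19 − (2.09) = -1.9 pp.

-1.90 percentage points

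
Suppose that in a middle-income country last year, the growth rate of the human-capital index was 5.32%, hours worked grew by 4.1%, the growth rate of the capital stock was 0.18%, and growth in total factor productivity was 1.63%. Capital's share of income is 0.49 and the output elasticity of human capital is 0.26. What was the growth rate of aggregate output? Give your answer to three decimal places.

Aggregate output grew 4.126%.

Labor's share = 1 − 0.49 − 0.26 = 0.25.
The capital stock: 0.49 × 0.18 = 0.0882 pp.
The human-capital index: 0.26 × 5.32 = 1.3832 pp.
Hours worked: 0.25 × 4.1 = 1.025 pp.
Output growth = 1.63 + 2.4964 = 4.1264%.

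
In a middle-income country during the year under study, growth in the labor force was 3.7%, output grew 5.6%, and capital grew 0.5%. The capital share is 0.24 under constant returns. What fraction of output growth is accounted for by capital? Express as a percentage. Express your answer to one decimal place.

Capital contributed 0.24 × 0.5 = 0.12 pp.
Share of growth = 0.12 / 5.6 × 100 = 2.143%.

2.1%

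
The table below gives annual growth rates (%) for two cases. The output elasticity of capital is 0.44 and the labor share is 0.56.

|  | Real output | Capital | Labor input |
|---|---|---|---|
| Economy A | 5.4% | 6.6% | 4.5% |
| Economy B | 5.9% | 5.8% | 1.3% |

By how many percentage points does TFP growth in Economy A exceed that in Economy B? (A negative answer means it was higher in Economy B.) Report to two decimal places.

-2.64 percentage points

Labor's share = 1 − 0.44 = 0.56.
Economy A: TFP = 5.4 − 2.904 − 2.52 = -0.024%.
Economy B: TFP = 5.9 − 2.552 − 0.728 = 2.62%.
Difference = -0.024 − (2.62) = -2.644 pp.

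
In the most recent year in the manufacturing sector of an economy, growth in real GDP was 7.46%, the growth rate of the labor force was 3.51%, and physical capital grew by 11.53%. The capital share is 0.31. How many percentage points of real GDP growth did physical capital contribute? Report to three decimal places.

3.574 pp

Contribution = share × growth = 0.31 × 11.53 = 3.5743 pp.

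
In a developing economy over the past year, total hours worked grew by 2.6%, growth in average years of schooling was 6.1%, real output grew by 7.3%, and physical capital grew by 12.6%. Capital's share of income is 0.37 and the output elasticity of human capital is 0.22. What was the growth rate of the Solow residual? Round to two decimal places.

The Solow residual grew 0.23%.

Labor's share = 1 − 0.37 − 0.22 = 0.41.
Physical capital: 0.37 × 12.6 = 4.662 pp.
Average years of schooling: 0.22 × 6.1 = 1.342 pp.
Total hours worked: 0.41 × 2.6 = 1.066 pp.
TFP growth = 7.3 − 7.07 = 0.23%.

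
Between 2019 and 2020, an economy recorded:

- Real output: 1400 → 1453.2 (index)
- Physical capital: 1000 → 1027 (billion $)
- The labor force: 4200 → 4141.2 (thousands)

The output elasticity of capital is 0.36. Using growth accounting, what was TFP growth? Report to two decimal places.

Real output growth = (1453.2 − 1400) / 1400 = 3.8%.
Physical capital growth = (1027 − 1000) / 1000 = 2.7%.
The labor force growth = (4141.2 − 4200) / 4200 = -1.4%.
Labor's share = 1 − 0.36 = 0.64.
Physical capital: 0.36 × 2.7 = 0.972 pp.
The labor force: 0.64 × (-1.4) = -0.896 pp.
TFP growth = 3.8 − 0.076 = 3.724%.

3.72%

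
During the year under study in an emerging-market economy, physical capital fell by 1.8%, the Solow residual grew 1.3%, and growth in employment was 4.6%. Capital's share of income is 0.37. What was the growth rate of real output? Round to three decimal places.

Labor's share = 1 − 0.37 = 0.63.
Physical capital: 0.37 × (-1.8) = -0.666 pp.
Employment: 0.63 × 4.6 = 2.898 pp.
Output growth = 1.3 + 2.232 = 3.532%.

3.532%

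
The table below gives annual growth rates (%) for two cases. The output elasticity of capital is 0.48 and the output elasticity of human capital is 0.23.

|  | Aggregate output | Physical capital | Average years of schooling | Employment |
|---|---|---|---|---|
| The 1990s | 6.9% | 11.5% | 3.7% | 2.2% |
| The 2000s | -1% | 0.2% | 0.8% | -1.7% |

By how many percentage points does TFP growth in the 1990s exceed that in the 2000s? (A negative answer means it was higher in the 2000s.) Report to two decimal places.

0.68 percentage points

Labor's share = 1 − 0.48 − 0.23 = 0.29.
The 1990s: TFP = 6.9 − 5.52 − 0.851 − 0.638 = -0.109%.
The 2000s: TFP = -1 − 0.096 − 0.184 + 0.493 = -0.787%.
Difference = -0.109 − (-0.787) = 0.678 pp.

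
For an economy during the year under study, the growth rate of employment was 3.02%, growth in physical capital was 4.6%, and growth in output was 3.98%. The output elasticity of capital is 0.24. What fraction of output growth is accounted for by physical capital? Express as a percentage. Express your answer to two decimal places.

Physical capital contributed 0.24 × 4.6 = 1.104 pp.
Share of growth = 1.104 / 3.98 × 100 = 27.7387%.

27.74%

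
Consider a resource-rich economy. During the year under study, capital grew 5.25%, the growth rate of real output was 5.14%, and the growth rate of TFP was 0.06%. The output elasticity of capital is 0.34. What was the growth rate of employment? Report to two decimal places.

Labor's share = 1 − 0.34 = 0.66.
gY = gA + 0.34×5.25 + 0.66×g.
0.66×g = 5.14 − 0.06 − 1.785 = 3.295.
g = 3.295 / 0.66 = 4.9924%.

4.99%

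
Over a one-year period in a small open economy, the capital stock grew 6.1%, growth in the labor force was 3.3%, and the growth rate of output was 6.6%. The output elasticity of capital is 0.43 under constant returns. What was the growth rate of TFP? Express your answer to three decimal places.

Labor's share = 1 − 0.43 = 0.57.
The capital stock: 0.43 × 6.1 = 2.623 pp.
The labor force: 0.57 × 3.3 = 1.881 pp.
TFP growth = 6.6 − 4.504 = 2.096%.

TFP grew 2.096%.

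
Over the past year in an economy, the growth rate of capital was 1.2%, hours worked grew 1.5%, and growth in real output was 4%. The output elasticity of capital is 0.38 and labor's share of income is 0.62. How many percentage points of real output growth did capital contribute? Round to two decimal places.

Contribution = share × growth = 0.38 × 1.2 = 0.456 pp.

0.46 percentage points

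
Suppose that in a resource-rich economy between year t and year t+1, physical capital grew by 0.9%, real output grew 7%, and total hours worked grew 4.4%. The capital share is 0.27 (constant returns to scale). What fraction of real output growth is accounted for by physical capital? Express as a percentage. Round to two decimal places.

Physical capital contributed 0.27 × 0.9 = 0.243 pp.
Share of growth = 0.243 / 7 × 100 = 3.4714%.

3.47%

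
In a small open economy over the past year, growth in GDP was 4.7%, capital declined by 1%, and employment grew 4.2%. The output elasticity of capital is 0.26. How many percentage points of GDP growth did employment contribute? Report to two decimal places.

3.11

Labor's share = 1 − 0.26 = 0.74.
Contribution = share × growth = 0.74 × 4.2 = 3.108 pp.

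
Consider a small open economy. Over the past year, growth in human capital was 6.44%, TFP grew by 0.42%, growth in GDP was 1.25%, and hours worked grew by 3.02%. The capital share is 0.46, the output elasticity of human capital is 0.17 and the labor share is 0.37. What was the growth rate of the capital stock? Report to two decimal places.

Labor's share = 1 − 0.46 − 0.17 = 0.37.
gY = gA + 0.17×6.44 + 0.37×3.02 + 0.46×g.
0.46×g = 1.25 − 0.42 − 2.2122 = -1.3822.
g = -1.3822 / 0.46 = -3.0048%.

-3.00%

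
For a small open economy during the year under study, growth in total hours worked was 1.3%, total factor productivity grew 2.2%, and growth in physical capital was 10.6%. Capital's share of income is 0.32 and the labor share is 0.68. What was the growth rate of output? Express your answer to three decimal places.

6.476%

Labor's share = 1 − 0.32 = 0.68.
Physical capital: 0.32 × 10.6 = 3.392 pp.
Total hours worked: 0.68 × 1.3 = 0.884 pp.
Output growth = 2.2 + 4.276 = 6.476%.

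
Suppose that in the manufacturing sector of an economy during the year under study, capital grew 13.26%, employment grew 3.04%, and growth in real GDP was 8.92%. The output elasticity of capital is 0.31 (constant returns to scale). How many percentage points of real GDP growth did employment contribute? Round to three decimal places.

Labor's share = 1 − 0.31 = 0.69.
Contribution = share × growth = 0.69 × 3.04 = 2.0976 pp.

2.098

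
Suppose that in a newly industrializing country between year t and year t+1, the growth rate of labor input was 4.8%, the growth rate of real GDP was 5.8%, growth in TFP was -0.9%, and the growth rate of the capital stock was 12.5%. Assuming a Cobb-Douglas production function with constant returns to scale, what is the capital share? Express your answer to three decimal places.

gY = gA + α·gK + (1−α)·gL, so gY − gA − gL = α(gK − gL).
5.8 + 0.9 − 4.8 = α × (12.5 − 4.8).
1.9 = 7.7 α, so α = 0.24675.

α = 0.247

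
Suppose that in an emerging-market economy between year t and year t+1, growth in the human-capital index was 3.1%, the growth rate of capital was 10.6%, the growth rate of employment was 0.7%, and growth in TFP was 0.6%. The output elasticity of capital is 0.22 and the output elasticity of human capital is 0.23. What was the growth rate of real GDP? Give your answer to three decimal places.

Labor's share = 1 − 0.22 − 0.23 = 0.55.
Capital: 0.22 × 10.6 = 2.332 pp.
The human-capital index: 0.23 × 3.1 = 0.713 pp.
Employment: 0.55 × 0.7 = 0.385 pp.
Output growth = 0.6 + 3.43 = 4.03%.

Real GDP grew 4.030%.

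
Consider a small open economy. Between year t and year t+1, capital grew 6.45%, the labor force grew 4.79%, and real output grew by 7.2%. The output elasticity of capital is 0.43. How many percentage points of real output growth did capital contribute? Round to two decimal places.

Contribution = share × growth = 0.43 × 6.45 = 2.7735 pp.

2.77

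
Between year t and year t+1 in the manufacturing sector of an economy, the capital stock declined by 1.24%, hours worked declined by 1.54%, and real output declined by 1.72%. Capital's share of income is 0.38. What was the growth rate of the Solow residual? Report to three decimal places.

-0.294%

Labor's share = 1 − 0.38 = 0.62.
The capital stock: 0.38 × (-1.24) = -0.4712 pp.
Hours worked: 0.62 × (-1.54) = -0.9548 pp.
TFP growth = -1.72 + 1.426 = -0.294%.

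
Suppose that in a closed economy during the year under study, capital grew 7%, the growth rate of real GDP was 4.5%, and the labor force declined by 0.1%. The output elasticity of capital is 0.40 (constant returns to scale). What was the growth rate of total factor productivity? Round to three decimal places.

Total factor productivity growth was 1.760%.

Labor's share = 1 − 0.4 = 0.6.
Capital: 0.4 × 7 = 2.8 pp.
The labor force: 0.6 × (-0.1) = -0.06 pp.
TFP growth = 4.5 − 2.74 = 1.76%.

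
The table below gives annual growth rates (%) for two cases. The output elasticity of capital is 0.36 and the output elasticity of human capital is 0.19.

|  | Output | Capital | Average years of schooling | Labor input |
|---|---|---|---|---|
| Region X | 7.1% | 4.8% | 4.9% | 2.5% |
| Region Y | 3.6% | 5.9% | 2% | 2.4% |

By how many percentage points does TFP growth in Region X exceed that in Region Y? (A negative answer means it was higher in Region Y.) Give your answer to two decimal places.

3.30 percentage points

Labor's share = 1 − 0.36 − 0.19 = 0.45.
Region X: TFP = 7.1 − 1.728 − 0.931 − 1.125 = 3.316%.
Region Y: TFP = 3.6 − 2.124 − 0.38 − 1.08 = 0.016%.
Difference = 3.316 − (0.016) = 3.3 pp.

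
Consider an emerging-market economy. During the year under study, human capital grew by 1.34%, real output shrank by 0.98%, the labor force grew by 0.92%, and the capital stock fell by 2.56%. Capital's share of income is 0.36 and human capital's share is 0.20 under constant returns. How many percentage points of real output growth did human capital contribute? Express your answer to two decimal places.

0.27 pp

Contribution = share × growth = 0.2 × 1.34 = 0.268 pp.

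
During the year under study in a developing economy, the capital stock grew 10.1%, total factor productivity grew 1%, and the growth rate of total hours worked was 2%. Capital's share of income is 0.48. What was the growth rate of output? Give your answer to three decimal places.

6.888%

Labor's share = 1 − 0.48 = 0.52.
The capital stock: 0.48 × 10.1 = 4.848 pp.
Total hours worked: 0.52 × 2 = 1.04 pp.
Output growth = 1 + 5.888 = 6.888%.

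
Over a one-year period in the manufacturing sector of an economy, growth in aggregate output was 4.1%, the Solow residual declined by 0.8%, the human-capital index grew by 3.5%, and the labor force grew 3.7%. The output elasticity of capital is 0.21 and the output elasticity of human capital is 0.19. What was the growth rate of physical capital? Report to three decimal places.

9.595%

Labor's share = 1 − 0.21 − 0.19 = 0.6.
gY = gA + 0.19×3.5 + 0.6×3.7 + 0.21×g.
0.21×g = 4.1 + 0.8 − 2.885 = 2.015.
g = 2.015 / 0.21 = 9.59524%.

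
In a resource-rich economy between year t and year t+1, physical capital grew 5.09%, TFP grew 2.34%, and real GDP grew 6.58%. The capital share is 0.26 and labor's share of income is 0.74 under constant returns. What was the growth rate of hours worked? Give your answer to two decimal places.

Hours worked growth was 3.94%.

Labor's share = 1 − 0.26 = 0.74.
gY = gA + 0.26×5.09 + 0.74×g.
0.74×g = 6.58 − 2.34 − 1.3234 = 2.9166.
g = 2.9166 / 0.74 = 3.9414%.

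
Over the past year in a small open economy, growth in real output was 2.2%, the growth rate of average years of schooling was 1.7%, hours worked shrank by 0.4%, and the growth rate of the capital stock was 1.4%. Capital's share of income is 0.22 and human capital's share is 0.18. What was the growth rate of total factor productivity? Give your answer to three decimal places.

Labor's share = 1 − 0.22 − 0.18 = 0.6.
The capital stock: 0.22 × 1.4 = 0.308 pp.
Average years of schooling: 0.18 × 1.7 = 0.306 pp.
Hours worked: 0.6 × (-0.4) = -0.24 pp.
TFP growth = 2.2 − 0.374 = 1.826%.

1.826%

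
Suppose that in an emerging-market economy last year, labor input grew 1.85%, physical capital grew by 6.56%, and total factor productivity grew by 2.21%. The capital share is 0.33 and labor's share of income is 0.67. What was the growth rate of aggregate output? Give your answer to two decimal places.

5.61%

Labor's share = 1 − 0.33 = 0.67.
Physical capital: 0.33 × 6.56 = 2.1648 pp.
Labor input: 0.67 × 1.85 = 1.2395 pp.
Output growth = 2.21 + 3.4043 = 5.6143%.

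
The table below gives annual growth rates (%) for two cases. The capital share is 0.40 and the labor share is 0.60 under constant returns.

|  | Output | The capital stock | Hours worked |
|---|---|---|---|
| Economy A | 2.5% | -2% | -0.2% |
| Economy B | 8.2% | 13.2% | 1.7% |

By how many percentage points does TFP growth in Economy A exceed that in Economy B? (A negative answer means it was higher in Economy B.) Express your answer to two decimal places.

1.52 percentage points

Labor's share = 1 − 0.4 = 0.6.
Economy A: TFP = 2.5 + 0.8 + 0.12 = 3.42%.
Economy B: TFP = 8.2 − 5.28 − 1.02 = 1.9%.
Difference = 3.42 − (1.9) = 1.52 pp.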